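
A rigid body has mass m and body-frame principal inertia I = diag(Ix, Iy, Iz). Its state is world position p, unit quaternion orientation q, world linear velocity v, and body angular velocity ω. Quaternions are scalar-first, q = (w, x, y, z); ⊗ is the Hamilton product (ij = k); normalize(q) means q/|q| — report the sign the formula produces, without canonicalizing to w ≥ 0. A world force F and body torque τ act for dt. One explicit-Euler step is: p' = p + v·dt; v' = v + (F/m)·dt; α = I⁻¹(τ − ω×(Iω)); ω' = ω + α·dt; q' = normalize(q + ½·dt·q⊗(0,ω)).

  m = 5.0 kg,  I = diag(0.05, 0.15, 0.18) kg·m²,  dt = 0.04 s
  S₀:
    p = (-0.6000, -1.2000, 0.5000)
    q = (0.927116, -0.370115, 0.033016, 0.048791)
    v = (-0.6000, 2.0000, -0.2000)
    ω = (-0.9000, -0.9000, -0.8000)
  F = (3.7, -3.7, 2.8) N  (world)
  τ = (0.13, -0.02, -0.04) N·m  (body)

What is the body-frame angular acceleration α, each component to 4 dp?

α = (2.1680, 0.4907, -0.6722)

gyro term ω×Iω = (0.0216, -0.0936, 0.0810)
angular accel α = (2.1680, 0.4907, -0.6722)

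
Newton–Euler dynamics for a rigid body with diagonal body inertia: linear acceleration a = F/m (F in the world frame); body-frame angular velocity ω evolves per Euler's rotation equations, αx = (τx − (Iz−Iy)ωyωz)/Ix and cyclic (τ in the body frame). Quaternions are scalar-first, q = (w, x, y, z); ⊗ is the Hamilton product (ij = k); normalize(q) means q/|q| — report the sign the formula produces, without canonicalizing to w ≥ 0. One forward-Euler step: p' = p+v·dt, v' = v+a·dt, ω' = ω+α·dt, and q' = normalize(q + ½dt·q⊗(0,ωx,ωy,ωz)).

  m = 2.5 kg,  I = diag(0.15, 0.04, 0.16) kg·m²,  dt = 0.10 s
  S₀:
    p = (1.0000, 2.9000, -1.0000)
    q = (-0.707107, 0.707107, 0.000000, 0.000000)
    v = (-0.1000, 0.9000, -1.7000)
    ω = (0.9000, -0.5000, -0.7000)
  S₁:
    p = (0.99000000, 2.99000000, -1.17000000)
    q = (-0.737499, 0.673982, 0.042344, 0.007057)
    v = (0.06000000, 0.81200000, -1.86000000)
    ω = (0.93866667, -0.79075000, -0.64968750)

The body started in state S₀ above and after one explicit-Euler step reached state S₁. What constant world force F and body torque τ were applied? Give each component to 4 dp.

v₁ − v₀ = (0.16000000, -0.08800000, -0.16000000)
F = m·Δv/dt = (4.0000, -2.2000, -4.0000)
rate change Δω = (0.03866667, -0.29075000, 0.05031250)
precession coupling = (0.0420, 0.0063, 0.0495)
I·α + gyro = (0.1000, -0.1100, 0.1300)

F = (4.0000, -2.2000, -4.0000)
τ = (0.1000, -0.1100, 0.1300)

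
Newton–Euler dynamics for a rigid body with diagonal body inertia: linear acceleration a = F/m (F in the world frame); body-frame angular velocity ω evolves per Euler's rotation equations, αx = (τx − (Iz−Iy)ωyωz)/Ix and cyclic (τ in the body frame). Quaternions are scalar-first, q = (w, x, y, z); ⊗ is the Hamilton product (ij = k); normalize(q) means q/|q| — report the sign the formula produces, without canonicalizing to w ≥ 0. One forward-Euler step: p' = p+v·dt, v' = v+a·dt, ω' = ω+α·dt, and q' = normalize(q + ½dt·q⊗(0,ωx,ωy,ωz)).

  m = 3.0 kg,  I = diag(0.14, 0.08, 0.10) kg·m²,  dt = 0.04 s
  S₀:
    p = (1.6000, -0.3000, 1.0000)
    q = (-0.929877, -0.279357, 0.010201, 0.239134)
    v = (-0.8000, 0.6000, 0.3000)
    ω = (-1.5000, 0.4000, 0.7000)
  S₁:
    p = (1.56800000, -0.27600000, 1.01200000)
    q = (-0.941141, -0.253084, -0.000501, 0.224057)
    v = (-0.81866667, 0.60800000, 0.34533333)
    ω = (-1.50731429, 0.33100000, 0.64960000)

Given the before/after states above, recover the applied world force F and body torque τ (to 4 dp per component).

F = (-1.4000, 0.6000, 3.4000)
τ = (-0.0200, -0.1800, -0.0900)

velocity change Δv = (-0.01866667, 0.00800000, 0.04533333)
F = m·Δv/dt = (-1.4000, 0.6000, 3.4000)
Δω = ω₁−ω₀ = (-0.00731429, -0.06900000, -0.05040000)
τ = I·(Δω/dt) + ω₀×(Iω₀) = (-0.0200, -0.1800, -0.0900)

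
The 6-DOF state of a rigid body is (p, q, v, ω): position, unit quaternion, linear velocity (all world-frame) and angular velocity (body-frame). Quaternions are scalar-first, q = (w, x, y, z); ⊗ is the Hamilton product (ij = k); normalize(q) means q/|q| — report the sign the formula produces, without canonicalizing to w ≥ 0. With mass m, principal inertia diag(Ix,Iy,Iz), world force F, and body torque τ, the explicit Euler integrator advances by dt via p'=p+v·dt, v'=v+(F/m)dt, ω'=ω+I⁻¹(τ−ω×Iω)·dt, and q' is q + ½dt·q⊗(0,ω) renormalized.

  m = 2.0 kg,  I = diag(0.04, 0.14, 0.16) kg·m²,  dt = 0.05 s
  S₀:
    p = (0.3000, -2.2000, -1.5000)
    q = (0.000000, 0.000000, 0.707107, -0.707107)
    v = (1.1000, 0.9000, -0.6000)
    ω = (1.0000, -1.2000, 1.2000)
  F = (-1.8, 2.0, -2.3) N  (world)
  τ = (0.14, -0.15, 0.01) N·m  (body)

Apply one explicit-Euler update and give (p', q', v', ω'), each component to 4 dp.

ω×(Iω) gyroscopic = (-0.0288, -0.1440, -0.1200)
(τ − ω×Iω)/I = (4.2200, -0.0429, 0.8125)
ω' = ω + α·dt = (1.2110, -1.2021, 1.2406)
2q̇ = q⊗(0,ω) = (1.6970568, 0.0000000, -0.7071070, -0.7071070)
q + ½dt·q⊗(0,ω), renormalized = (0.0424, 0.0000, 0.6886, -0.7239)
a = F/m = (-0.9000, 1.0000, -1.1500)
new position p' = (0.3550, -2.1550, -1.5300)
new velocity v' = (1.0550, 0.9500, -0.6575)

p' = (0.3550, -2.1550, -1.5300)
q' = (0.0424, 0.0000, 0.6886, -0.7239)
v' = (1.0550, 0.9500, -0.6575)
ω' = (1.2110, -1.2021, 1.2406)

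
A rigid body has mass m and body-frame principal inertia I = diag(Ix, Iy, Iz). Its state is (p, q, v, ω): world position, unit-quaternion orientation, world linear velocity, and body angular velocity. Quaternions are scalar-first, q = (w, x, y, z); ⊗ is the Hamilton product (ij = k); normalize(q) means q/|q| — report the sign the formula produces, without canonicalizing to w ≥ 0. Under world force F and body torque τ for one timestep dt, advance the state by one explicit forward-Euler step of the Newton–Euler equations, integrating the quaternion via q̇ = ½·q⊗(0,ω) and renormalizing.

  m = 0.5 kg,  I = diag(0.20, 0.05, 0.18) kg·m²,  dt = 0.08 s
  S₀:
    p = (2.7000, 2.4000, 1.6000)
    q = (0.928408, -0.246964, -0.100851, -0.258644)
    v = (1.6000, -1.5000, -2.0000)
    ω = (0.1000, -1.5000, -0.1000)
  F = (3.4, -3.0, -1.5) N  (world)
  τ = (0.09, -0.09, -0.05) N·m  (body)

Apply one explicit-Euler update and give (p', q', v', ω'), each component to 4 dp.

precession coupling ω×(Iω) = (0.0195, -0.0002, 0.0225)
angular accel α = (0.3525, -1.7960, -0.4028)
ω + α·dt = (0.1282, -1.6437, -0.1322)
q⊗(0,ω) = (-0.1524445, -0.2850401, -1.4431728, 0.2876903)
q + ½dt·q⊗(0,ω), renormalized = (0.9206, -0.2579, -0.1583, -0.2467)
new position p' = (2.8280, 2.2800, 1.4400)
v' = v + a·dt = (2.1440, -1.9800, -2.2400)

p' = (2.8280, 2.2800, 1.4400)
q' = (0.9206, -0.2579, -0.1583, -0.2467)
v' = (2.1440, -1.9800, -2.2400)
ω' = (0.1282, -1.6437, -0.1322)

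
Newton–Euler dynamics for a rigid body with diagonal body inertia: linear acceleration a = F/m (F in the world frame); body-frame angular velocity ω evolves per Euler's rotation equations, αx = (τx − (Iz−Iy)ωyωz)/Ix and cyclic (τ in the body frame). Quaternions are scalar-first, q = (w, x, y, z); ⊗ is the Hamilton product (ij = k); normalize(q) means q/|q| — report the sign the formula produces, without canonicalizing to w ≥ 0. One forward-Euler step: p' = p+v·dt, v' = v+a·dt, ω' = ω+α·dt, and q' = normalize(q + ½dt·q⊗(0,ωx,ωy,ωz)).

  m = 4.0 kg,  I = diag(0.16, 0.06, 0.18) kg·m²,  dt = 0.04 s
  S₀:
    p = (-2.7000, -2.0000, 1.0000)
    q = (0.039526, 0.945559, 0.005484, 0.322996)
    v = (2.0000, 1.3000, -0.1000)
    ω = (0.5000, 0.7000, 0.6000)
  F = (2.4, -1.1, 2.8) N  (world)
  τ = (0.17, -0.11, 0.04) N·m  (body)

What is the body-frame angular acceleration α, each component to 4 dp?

α = (0.7475, -1.7333, 0.4167)

precession coupling ω×(Iω) = (0.0504, -0.0060, -0.0350)
α = I⁻¹(τ − ω×Iω) = (0.7475, -1.7333, 0.4167)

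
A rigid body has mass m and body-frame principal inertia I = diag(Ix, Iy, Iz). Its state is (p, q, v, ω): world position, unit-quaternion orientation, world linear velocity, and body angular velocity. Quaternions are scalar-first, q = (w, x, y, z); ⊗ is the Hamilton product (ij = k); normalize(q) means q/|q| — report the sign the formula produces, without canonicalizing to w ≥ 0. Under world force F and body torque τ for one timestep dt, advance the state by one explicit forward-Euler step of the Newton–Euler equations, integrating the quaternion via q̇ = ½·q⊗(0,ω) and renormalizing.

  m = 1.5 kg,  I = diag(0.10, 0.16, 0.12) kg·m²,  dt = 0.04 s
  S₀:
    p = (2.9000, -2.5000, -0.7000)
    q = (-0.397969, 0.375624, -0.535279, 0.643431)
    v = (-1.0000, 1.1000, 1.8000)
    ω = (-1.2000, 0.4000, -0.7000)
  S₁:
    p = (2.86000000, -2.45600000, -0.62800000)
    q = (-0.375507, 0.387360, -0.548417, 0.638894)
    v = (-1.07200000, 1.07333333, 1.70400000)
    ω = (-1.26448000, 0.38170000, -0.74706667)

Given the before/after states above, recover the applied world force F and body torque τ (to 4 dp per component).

Δv = v₁−v₀ = (-0.07200000, -0.02666667, -0.09600000)
m·(v₁−v₀)/dt = (-2.7000, -1.0000, -3.6000)
ω₁ − ω₀ = (-0.06448000, -0.01830000, -0.04706667)
gyro term ω₀×Iω₀ = (0.0112, -0.0168, -0.0288)
I·α + gyro = (-0.1500, -0.0900, -0.1700)

F = (-2.7000, -1.0000, -3.6000)
τ = (-0.1500, -0.0900, -0.1700)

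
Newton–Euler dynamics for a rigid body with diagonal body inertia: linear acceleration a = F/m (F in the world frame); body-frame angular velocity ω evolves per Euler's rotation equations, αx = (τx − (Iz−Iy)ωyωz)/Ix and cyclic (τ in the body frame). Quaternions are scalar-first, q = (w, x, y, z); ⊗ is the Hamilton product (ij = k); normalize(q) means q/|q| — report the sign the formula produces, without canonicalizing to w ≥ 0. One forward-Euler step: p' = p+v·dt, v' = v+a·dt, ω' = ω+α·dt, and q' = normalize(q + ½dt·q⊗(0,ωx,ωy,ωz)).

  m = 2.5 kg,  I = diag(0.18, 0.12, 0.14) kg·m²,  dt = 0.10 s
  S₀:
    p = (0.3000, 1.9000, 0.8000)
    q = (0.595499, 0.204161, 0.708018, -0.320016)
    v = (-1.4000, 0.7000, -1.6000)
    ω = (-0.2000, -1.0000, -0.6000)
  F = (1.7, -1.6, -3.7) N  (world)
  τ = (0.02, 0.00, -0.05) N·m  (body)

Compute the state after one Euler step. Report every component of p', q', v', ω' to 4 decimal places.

α = I⁻¹(τ − ω×Iω) = (0.0444, -0.0400, -0.2714)
ω + α·dt = (-0.1956, -1.0040, -0.6271)
2q̇ = q⊗(0,ω) = (0.5568406, -0.8639266, -0.4089992, -0.4198568)
updated quaternion q' = (0.6223, 0.1607, 0.6864, -0.3404)
a = F/m = (0.6800, -0.6400, -1.4800)
p' = p + v·dt = (0.1600, 1.9700, 0.6400)
v' = v + a·dt = (-1.3320, 0.6360, -1.7480)

p' = (0.1600, 1.9700, 0.6400)
q' = (0.6223, 0.1607, 0.6864, -0.3404)
v' = (-1.3320, 0.6360, -1.7480)
ω' = (-0.1956, -1.0040, -0.6271)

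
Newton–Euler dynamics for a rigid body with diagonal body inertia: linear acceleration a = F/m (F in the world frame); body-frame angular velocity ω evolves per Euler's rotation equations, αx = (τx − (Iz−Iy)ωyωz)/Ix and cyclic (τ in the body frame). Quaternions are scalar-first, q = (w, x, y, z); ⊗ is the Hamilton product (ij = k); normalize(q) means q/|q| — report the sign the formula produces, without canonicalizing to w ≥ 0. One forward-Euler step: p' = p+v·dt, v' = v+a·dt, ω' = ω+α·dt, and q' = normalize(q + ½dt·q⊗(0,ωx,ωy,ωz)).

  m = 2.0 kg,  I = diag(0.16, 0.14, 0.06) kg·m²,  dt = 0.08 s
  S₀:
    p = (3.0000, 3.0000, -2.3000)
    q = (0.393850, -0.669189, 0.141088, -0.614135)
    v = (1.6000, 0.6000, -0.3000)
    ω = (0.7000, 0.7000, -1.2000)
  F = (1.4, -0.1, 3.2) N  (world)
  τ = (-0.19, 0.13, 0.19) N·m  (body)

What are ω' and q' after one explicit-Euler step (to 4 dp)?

ω' = (0.5714, 0.8223, -0.9336)
q' = (0.3784, -0.6465, 0.1026, -0.6545)

gyro term ω×Iω = (0.0672, -0.0840, -0.0098)
α = I⁻¹(τ − ω×Iω) = (-1.6075, 1.5286, 3.3300)
ω + α·dt = (0.5714, 0.8223, -0.9336)
2q̇ = q⊗(0,ω) = (-0.3672913, 0.5362839, -0.9572263, -1.0398139)
q + ½dt·q⊗(0,ω), renormalized = (0.3784, -0.6465, 0.1026, -0.6545)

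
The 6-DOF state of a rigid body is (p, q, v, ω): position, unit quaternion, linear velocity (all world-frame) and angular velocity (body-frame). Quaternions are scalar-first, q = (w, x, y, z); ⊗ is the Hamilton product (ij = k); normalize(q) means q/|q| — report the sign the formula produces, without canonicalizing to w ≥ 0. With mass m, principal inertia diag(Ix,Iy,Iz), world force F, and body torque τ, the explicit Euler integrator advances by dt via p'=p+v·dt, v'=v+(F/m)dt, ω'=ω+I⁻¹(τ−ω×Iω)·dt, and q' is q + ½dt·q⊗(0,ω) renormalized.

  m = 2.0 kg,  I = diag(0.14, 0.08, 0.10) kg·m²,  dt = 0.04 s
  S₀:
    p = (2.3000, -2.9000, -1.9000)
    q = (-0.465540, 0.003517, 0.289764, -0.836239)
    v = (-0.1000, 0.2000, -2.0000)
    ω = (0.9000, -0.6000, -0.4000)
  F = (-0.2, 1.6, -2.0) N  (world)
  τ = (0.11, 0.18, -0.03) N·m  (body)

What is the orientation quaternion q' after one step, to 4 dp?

q' = (-0.4687, -0.0172, 0.2803, -0.8376)

2q̇ = q⊗(0,ω) = (-0.1638025, -1.0366350, -0.4718843, -0.0766818)
q' = normalize(q + ½dt·q⊗(0,ω)) = (-0.4687, -0.0172, 0.2803, -0.8376)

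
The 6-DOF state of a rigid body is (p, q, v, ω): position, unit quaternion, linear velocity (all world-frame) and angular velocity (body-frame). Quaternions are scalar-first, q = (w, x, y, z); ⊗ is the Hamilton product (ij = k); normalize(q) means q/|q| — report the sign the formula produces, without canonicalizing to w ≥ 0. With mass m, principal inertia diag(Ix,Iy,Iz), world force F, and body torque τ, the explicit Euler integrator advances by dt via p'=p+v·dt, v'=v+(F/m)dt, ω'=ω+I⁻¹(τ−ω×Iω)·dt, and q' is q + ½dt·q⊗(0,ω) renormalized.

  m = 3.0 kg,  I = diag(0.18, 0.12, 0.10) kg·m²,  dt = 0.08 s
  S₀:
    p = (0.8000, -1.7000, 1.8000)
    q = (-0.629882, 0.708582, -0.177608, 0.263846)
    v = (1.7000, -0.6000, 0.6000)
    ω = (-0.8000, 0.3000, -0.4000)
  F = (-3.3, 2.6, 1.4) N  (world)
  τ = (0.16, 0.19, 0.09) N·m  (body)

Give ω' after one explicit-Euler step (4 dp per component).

ω×(Iω) gyroscopic = (0.0024, 0.0256, 0.0144)
angular accel α = (0.8756, 1.3700, 0.7560)
ω + α·dt = (-0.7300, 0.4096, -0.3395)

ω' = (-0.7300, 0.4096, -0.3395)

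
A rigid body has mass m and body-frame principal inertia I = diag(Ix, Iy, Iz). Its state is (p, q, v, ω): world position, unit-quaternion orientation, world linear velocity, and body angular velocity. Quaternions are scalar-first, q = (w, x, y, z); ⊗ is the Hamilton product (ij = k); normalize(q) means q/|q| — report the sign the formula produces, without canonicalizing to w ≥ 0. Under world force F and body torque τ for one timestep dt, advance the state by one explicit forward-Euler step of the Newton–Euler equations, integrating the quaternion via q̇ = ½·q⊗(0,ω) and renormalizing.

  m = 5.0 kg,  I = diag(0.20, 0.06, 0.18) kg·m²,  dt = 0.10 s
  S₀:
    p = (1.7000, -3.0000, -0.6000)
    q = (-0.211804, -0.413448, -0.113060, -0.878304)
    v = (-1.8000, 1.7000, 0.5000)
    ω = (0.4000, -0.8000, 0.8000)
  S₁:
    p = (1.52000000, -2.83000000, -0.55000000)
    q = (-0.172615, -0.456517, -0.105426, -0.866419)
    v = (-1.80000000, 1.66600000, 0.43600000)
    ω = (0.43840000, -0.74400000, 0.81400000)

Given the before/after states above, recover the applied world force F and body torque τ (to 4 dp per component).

F = (0.0000, -1.7000, -3.2000)
τ = (0.0000, 0.0400, 0.0700)

rate change Δω = (0.03840000, 0.05600000, 0.01400000)
applied torque τ = (0.0000, 0.0400, 0.0700)
velocity change Δv = (0.00000000, -0.03400000, -0.06400000)
applied force F = (0.0000, -1.7000, -3.2000)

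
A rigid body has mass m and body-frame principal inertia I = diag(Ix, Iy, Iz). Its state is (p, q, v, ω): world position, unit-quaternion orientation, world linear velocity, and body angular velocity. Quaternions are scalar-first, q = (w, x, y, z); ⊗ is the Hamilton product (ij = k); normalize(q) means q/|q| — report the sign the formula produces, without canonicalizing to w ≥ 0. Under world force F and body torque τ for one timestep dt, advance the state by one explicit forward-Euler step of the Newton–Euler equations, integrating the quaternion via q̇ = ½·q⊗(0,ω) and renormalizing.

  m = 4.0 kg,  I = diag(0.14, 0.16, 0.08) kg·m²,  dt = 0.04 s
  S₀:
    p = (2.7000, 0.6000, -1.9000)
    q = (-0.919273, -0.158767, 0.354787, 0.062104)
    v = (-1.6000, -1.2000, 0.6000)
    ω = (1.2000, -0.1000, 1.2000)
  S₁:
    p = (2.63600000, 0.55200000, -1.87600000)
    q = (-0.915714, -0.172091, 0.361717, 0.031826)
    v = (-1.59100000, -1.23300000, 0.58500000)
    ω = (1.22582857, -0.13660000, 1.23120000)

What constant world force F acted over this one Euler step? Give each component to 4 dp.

Δv = v₁−v₀ = (0.00900000, -0.03300000, -0.01500000)
F = m·Δv/dt = (0.9000, -3.3000, -1.5000)

F = (0.9000, -3.3000, -1.5000)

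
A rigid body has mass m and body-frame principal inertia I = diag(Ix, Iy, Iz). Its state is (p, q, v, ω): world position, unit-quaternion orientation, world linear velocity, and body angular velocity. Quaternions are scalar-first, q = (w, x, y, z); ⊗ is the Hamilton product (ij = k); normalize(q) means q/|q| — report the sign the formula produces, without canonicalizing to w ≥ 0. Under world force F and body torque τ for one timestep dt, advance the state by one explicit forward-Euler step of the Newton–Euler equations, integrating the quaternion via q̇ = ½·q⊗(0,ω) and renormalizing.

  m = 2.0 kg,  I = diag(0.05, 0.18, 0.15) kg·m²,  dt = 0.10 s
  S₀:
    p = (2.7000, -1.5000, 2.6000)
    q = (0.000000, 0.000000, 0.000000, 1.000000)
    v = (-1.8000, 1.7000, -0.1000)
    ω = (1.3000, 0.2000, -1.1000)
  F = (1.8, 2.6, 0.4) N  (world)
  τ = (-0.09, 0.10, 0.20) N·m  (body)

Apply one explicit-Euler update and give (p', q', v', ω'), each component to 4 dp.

linear accel F/m = (0.9000, 1.3000, 0.2000)
p + v·dt = (2.5200, -1.3300, 2.5900)
v + (F/m)dt = (-1.7100, 1.8300, -0.0800)
precession coupling ω×(Iω) = (0.0066, 0.1430, 0.0338)
α = I⁻¹(τ − ω×Iω) = (-1.9320, -0.2389, 1.1080)
ω + α·dt = (1.1068, 0.1761, -0.9892)
Hamilton product q⊗(0,ω) = (1.1000000, -0.2000000, 1.3000000, 0.0000000)
q' = normalize(q + ½dt·q⊗(0,ω)) = (0.0548, -0.0100, 0.0648, 0.9963)

p' = (2.5200, -1.3300, 2.5900)
q' = (0.0548, -0.0100, 0.0648, 0.9963)
v' = (-1.7100, 1.8300, -0.0800)
ω' = (1.1068, 0.1761, -0.9892)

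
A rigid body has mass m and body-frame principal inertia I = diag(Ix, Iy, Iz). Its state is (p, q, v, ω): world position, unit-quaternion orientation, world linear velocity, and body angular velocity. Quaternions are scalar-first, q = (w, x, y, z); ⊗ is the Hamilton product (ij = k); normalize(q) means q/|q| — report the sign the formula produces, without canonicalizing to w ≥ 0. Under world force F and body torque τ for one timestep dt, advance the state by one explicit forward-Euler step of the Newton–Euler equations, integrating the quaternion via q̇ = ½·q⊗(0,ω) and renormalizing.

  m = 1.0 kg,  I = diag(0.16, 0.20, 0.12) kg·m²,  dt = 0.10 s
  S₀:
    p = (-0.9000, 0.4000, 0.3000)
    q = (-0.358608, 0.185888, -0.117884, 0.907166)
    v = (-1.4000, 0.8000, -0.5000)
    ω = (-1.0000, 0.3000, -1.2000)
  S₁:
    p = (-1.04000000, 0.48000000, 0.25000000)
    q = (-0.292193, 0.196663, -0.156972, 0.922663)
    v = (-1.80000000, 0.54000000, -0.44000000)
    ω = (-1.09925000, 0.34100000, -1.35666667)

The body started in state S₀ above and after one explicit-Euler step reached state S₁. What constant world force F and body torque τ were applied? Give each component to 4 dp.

F = (-4.0000, -2.6000, 0.6000)
τ = (-0.1300, 0.1300, -0.2000)

Δv = v₁−v₀ = (-0.40000000, -0.26000000, 0.06000000)
m·(v₁−v₀)/dt = (-4.0000, -2.6000, 0.6000)
ω₁ − ω₀ = (-0.09925000, 0.04100000, -0.15666667)
gyro term ω₀×Iω₀ = (0.0288, 0.0480, -0.0120)
τ = I·(Δω/dt) + ω₀×(Iω₀) = (-0.1300, 0.1300, -0.2000)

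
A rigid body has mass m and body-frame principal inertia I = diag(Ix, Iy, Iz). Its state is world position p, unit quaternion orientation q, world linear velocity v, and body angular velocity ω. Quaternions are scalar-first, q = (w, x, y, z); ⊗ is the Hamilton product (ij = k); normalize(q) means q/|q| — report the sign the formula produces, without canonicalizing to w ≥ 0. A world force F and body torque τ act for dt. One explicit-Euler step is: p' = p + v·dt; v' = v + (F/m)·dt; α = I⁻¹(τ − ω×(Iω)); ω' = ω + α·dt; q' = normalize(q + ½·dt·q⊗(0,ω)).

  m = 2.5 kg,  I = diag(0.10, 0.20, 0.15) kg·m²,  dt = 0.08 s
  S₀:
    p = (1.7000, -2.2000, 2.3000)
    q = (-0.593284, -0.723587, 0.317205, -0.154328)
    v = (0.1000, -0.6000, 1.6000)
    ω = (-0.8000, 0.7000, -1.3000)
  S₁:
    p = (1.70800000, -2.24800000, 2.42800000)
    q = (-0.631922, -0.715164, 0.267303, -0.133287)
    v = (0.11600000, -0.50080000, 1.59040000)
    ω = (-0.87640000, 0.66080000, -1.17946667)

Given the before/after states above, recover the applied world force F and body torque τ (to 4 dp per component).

F = (0.5000, 3.1000, -0.3000)
τ = (-0.0500, -0.1500, 0.1700)

v₁ − v₀ = (0.01600000, 0.09920000, -0.00960000)
F = m·Δv/dt = (0.5000, 3.1000, -0.3000)
rate change Δω = (-0.07640000, -0.03920000, 0.12053333)
ω₀×(Iω₀) = (0.0455, -0.0520, -0.0560)
τ = I·(Δω/dt) + ω₀×(Iω₀) = (-0.0500, -0.1500, 0.1700)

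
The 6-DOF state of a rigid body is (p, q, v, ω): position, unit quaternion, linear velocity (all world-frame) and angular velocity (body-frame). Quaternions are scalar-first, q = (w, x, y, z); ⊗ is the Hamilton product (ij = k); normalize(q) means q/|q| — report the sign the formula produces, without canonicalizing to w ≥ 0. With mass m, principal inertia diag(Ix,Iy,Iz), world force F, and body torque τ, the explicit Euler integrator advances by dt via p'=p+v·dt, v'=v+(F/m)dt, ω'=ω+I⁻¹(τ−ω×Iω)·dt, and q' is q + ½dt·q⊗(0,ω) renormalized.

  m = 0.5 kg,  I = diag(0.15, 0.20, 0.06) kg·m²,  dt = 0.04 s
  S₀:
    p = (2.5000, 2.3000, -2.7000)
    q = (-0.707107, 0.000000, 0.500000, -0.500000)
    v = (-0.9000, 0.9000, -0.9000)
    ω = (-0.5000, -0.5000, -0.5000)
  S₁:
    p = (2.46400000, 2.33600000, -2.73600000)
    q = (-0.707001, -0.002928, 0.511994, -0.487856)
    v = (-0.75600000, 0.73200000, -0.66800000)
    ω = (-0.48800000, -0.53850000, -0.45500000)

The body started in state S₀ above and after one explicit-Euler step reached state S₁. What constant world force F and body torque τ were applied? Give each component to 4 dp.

velocity change Δv = (0.14400000, -0.16800000, 0.23200000)
applied force F = (1.8000, -2.1000, 2.9000)
rate change Δω = (0.01200000, -0.03850000, 0.04500000)
τ = I·(Δω/dt) + ω₀×(Iω₀) = (0.0100, -0.1700, 0.0800)

F = (1.8000, -2.1000, 2.9000)
τ = (0.0100, -0.1700, 0.0800)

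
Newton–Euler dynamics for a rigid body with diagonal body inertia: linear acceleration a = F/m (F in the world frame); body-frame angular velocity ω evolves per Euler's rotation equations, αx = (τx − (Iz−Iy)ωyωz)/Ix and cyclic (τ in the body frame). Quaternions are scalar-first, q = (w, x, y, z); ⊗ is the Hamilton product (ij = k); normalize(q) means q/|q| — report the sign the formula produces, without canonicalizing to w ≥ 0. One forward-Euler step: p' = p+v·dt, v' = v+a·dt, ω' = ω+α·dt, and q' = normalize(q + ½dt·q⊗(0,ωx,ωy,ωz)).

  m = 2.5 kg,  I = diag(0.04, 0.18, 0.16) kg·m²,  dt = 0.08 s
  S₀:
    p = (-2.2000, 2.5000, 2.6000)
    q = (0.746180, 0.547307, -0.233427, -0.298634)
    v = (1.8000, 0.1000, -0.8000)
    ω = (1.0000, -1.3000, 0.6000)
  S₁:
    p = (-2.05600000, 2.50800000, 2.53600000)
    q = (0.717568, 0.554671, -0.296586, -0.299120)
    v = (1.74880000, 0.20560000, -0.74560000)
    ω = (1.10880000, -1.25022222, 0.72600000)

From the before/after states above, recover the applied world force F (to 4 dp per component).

F = (-1.6000, 3.3000, 1.7000)

velocity change Δv = (-0.05120000, 0.10560000, 0.05440000)
m·(v₁−v₀)/dt = (-1.6000, 3.3000, 1.7000)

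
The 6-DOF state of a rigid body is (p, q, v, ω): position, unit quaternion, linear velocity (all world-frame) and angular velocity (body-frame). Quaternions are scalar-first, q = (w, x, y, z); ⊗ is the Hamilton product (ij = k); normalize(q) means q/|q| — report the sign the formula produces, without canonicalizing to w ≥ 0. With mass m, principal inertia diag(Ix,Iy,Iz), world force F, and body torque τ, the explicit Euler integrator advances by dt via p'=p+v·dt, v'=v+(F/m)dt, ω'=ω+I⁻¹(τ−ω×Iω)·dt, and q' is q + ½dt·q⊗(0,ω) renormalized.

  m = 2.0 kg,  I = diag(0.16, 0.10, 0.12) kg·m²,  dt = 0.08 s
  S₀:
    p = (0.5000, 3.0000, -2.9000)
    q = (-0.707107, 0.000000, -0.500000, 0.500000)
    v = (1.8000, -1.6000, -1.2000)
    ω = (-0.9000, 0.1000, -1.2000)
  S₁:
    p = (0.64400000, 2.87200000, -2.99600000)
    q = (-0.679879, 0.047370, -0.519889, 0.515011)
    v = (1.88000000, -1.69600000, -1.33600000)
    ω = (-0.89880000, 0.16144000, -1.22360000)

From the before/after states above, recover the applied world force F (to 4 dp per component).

F = (2.0000, -2.4000, -3.4000)

v₁ − v₀ = (0.08000000, -0.09600000, -0.13600000)
applied force F = (2.0000, -2.4000, -3.4000)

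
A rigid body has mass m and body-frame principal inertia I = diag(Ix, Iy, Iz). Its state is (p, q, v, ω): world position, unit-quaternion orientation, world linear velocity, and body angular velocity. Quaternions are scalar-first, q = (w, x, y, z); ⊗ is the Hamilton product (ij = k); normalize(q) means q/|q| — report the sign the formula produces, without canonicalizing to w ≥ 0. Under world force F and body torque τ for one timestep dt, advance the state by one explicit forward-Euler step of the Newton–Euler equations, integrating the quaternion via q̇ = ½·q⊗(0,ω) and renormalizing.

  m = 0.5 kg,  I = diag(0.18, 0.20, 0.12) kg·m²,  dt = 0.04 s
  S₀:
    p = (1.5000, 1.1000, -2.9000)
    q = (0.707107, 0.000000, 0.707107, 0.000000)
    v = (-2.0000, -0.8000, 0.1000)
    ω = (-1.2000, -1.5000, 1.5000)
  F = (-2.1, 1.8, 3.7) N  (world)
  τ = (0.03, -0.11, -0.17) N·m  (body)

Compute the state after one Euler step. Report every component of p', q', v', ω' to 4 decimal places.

angular accel α = (-0.8333, -0.0100, -1.7167)
ω' = ω + α·dt = (-1.2333, -1.5004, 1.4313)
q⊗(0,ω) = (1.0606605, 0.2121321, -1.0606605, 1.9091889)
q' = normalize(q + ½dt·q⊗(0,ω)) = (0.7275, 0.0042, 0.6851, 0.0381)
linear accel F/m = (-4.2000, 3.6000, 7.4000)
new position p' = (1.4200, 1.0680, -2.8960)
new velocity v' = (-2.1680, -0.6560, 0.3960)

p' = (1.4200, 1.0680, -2.8960)
q' = (0.7275, 0.0042, 0.6851, 0.0381)
v' = (-2.1680, -0.6560, 0.3960)
ω' = (-1.2333, -1.5004, 1.4313)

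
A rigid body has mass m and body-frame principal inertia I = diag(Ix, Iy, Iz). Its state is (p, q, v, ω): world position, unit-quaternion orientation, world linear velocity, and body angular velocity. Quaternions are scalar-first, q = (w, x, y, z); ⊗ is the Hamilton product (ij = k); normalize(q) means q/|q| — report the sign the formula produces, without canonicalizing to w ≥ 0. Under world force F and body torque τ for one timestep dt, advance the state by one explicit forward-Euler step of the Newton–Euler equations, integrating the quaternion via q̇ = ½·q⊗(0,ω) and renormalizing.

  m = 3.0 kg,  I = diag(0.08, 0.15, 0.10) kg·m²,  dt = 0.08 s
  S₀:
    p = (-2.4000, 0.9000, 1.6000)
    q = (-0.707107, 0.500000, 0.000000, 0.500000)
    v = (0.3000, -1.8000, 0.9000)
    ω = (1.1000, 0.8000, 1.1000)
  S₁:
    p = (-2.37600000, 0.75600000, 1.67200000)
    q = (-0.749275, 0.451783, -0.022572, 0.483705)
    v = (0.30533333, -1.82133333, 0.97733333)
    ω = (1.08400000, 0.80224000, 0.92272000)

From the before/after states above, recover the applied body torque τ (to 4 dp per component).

τ = (-0.0600, -0.0200, -0.1600)

Δω = ω₁−ω₀ = (-0.01600000, 0.00224000, -0.17728000)
gyro term ω₀×Iω₀ = (-0.0440, -0.0242, 0.0616)
I·α + gyro = (-0.0600, -0.0200, -0.1600)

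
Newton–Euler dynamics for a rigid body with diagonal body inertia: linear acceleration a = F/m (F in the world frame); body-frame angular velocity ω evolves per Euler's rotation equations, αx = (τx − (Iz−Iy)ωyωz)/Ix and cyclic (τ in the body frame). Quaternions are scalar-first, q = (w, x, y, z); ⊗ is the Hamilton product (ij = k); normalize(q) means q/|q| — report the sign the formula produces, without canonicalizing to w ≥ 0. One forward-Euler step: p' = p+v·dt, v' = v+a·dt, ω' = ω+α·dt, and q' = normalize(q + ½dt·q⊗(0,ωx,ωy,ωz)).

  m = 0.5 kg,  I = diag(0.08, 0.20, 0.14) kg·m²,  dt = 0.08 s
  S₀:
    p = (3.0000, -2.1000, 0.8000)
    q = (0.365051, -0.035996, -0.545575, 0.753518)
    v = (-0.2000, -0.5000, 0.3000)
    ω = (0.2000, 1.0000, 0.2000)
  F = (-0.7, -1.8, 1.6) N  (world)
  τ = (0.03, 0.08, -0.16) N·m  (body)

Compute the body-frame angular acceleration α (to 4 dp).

α = (0.5250, 0.4120, -1.3143)

gyro term ω×Iω = (-0.0120, -0.0024, 0.0240)
(τ − ω×Iω)/I = (0.5250, 0.4120, -1.3143)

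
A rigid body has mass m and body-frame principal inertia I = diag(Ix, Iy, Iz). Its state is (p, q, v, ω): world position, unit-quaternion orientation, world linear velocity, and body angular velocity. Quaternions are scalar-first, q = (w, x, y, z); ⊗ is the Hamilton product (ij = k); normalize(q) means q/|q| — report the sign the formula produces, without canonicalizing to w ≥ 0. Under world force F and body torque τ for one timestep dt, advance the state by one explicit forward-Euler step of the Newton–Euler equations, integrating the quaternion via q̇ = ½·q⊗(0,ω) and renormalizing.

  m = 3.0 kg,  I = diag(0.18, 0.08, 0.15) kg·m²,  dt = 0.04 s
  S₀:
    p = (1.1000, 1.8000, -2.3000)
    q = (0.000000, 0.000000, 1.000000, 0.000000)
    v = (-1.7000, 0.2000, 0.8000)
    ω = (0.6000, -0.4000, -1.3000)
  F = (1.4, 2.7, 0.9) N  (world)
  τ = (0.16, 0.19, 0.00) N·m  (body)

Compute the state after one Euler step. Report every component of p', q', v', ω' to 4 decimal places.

linear accel F/m = (0.4667, 0.9000, 0.3000)
p + v·dt = (1.0320, 1.8080, -2.2680)
v' = v + a·dt = (-1.6813, 0.2360, 0.8120)
ω×(Iω) gyroscopic = (0.0364, -0.0234, 0.0240)
α = I⁻¹(τ − ω×Iω) = (0.6867, 2.6675, -0.1600)
ω + α·dt = (0.6275, -0.2933, -1.3064)
2q̇ = q⊗(0,ω) = (0.4000000, -1.3000000, 0.0000000, -0.6000000)
q' = normalize(q + ½dt·q⊗(0,ω)) = (0.0080, -0.0260, 0.9996, -0.0120)

p' = (1.0320, 1.8080, -2.2680)
q' = (0.0080, -0.0260, 0.9996, -0.0120)
v' = (-1.6813, 0.2360, 0.8120)
ω' = (0.6275, -0.2933, -1.3064)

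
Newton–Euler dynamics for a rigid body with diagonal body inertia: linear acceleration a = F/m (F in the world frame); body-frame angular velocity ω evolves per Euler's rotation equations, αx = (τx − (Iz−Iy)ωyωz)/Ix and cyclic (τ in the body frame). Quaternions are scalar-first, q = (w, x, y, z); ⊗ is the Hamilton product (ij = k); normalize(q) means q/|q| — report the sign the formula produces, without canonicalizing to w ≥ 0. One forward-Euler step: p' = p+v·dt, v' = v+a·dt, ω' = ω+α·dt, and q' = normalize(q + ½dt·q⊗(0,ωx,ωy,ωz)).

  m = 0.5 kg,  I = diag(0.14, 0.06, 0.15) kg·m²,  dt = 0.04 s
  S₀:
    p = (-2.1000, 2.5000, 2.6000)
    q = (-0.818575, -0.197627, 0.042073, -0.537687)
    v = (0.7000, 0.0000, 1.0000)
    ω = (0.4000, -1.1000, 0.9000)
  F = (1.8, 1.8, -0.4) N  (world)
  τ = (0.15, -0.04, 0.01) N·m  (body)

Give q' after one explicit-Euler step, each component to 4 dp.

Hamilton product q⊗(0,ω) = (0.6092494, -0.8810200, 0.8632220, -0.5361570)
updated quaternion q' = (-0.8060, -0.2152, 0.0593, -0.5482)

q' = (-0.8060, -0.2152, 0.0593, -0.5482)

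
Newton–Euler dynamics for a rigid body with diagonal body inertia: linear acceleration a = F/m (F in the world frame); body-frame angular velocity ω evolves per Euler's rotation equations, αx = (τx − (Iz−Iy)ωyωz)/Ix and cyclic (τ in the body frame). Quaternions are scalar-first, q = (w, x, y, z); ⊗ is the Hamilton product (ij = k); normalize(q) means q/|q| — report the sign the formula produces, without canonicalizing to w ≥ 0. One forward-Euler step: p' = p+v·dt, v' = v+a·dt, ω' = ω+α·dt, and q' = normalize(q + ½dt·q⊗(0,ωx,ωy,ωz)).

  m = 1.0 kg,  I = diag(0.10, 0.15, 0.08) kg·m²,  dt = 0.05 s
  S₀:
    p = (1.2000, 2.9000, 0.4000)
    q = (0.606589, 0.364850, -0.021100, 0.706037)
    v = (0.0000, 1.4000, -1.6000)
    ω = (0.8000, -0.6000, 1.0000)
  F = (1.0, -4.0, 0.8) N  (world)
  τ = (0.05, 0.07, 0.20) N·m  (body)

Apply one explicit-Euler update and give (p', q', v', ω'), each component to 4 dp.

p' = (1.2000, 2.9700, 0.3200)
q' = (0.5810, 0.3868, -0.0252, 0.7157)
v' = (0.0500, 1.2000, -1.5600)
ω' = (0.8040, -0.5820, 1.1400)

precession coupling ω×(Iω) = (0.0420, 0.0160, -0.0240)
angular accel α = (0.0800, 0.3600, 2.8000)
ω' = ω + α·dt = (0.8040, -0.5820, 1.1400)
2q̇ = q⊗(0,ω) = (-1.0105770, 0.8877934, -0.1639738, 0.4045590)
q + ½dt·q⊗(0,ω), renormalized = (0.5810, 0.3868, -0.0252, 0.7157)
a = F/m = (1.0000, -4.0000, 0.8000)
p + v·dt = (1.2000, 2.9700, 0.3200)
new velocity v' = (0.0500, 1.2000, -1.5600)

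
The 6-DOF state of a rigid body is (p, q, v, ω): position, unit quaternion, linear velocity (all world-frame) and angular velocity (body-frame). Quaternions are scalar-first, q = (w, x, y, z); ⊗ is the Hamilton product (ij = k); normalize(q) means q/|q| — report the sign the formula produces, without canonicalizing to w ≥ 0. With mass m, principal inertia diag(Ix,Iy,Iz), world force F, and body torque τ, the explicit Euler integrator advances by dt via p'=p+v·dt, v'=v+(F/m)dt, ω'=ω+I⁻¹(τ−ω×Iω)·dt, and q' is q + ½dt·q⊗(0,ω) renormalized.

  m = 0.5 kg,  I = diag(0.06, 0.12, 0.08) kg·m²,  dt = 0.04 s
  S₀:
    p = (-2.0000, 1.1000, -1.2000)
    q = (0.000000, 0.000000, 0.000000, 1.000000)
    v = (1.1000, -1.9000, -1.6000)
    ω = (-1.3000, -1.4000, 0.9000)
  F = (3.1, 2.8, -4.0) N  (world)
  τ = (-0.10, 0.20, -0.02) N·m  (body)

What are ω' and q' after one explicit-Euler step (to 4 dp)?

ω' = (-1.4003, -1.3411, 0.8354)
q' = (-0.0180, 0.0280, -0.0260, 0.9991)

α = I⁻¹(τ − ω×Iω) = (-2.5067, 1.4717, -1.6150)
ω + α·dt = (-1.4003, -1.3411, 0.8354)
Hamilton product q⊗(0,ω) = (-0.9000000, 1.4000000, -1.3000000, 0.0000000)
q + ½dt·q⊗(0,ω), renormalized = (-0.0180, 0.0280, -0.0260, 0.9991)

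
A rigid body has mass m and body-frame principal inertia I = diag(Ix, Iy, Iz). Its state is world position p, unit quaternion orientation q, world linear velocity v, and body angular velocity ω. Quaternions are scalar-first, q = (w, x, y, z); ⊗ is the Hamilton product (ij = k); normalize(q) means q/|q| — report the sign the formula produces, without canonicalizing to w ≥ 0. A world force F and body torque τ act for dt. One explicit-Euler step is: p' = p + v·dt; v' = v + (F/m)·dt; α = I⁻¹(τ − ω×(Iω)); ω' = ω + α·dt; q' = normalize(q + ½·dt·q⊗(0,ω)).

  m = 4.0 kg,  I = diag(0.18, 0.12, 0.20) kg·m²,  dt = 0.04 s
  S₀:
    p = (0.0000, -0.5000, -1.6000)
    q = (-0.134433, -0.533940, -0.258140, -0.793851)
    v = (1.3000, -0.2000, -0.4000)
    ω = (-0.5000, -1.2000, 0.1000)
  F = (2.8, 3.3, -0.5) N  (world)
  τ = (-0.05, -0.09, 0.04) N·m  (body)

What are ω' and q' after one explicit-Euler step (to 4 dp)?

gyro term ω×Iω = (-0.0096, 0.0010, -0.0360)
α = I⁻¹(τ − ω×Iω) = (-0.2244, -0.7583, 0.3800)
ω + α·dt = (-0.5090, -1.2303, 0.1152)
Hamilton product q⊗(0,ω) = (-0.4973529, -0.9112187, 0.6116391, 0.4982147)
q + ½dt·q⊗(0,ω), renormalized = (-0.1443, -0.5520, -0.2458, -0.7836)

ω' = (-0.5090, -1.2303, 0.1152)
q' = (-0.1443, -0.5520, -0.2458, -0.7836)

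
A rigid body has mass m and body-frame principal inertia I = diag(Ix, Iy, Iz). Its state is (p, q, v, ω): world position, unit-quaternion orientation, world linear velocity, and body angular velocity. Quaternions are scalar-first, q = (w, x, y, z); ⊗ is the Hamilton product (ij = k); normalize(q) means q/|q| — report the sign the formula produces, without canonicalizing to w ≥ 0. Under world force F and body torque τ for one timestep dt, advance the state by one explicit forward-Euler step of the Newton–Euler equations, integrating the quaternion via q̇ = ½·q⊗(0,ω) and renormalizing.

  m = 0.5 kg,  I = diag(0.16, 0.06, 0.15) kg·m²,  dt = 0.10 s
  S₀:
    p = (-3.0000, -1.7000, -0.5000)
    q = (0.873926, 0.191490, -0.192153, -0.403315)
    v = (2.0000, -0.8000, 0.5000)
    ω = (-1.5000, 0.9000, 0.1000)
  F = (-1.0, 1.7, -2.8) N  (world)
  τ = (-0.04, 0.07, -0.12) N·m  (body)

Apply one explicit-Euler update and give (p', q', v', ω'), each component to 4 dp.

p' = (-2.8000, -1.7800, -0.4500)
q' = (0.8955, 0.1426, -0.1231, -0.4032)
v' = (1.8000, -0.4600, -0.0600)
ω' = (-1.5301, 1.0192, -0.0700)

precession coupling ω×(Iω) = (0.0081, -0.0015, 0.1350)
α = I⁻¹(τ − ω×Iω) = (-0.3006, 1.1917, -1.7000)
ω + α·dt = (-1.5301, 1.0192, -0.0700)
Hamilton product q⊗(0,ω) = (0.5005042, -0.9671208, 1.3723569, -0.0284959)
q' = normalize(q + ½dt·q⊗(0,ω)) = (0.8955, 0.1426, -0.1231, -0.4032)
a = (-2.0000, 3.4000, -5.6000)
new position p' = (-2.8000, -1.7800, -0.4500)
new velocity v' = (1.8000, -0.4600, -0.0600)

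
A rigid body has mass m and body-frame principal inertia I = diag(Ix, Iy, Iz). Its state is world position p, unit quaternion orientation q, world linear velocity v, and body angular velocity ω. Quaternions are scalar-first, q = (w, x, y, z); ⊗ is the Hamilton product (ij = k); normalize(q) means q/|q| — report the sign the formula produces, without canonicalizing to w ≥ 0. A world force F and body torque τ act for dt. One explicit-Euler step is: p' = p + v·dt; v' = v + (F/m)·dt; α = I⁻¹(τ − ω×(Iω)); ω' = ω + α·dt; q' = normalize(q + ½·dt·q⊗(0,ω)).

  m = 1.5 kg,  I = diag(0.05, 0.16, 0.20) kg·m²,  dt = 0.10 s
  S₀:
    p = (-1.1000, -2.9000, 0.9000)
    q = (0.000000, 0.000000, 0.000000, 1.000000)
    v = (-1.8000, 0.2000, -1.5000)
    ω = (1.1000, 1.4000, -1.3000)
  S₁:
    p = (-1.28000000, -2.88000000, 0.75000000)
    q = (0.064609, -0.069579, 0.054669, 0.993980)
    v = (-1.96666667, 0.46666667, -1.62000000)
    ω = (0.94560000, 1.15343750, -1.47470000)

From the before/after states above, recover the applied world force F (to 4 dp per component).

v₁ − v₀ = (-0.16666667, 0.26666667, -0.12000000)
m·(v₁−v₀)/dt = (-2.5000, 4.0000, -1.8000)

F = (-2.5000, 4.0000, -1.8000)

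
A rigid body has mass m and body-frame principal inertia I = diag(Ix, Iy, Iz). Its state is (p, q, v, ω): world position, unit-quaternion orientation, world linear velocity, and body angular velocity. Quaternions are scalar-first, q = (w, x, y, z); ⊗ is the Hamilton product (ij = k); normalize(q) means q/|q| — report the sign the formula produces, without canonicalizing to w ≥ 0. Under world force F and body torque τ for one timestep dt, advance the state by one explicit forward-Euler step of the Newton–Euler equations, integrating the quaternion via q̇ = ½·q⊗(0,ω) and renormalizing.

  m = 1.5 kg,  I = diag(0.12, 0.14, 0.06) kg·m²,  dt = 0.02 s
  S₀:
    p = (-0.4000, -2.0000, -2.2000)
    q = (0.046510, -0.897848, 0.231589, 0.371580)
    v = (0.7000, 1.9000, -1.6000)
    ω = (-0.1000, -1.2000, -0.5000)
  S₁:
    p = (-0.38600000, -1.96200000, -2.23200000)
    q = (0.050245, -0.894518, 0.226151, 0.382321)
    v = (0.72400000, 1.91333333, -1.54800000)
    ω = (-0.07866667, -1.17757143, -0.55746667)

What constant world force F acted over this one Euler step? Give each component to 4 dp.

velocity change Δv = (0.02400000, 0.01333333, 0.05200000)
applied force F = (1.8000, 1.0000, 3.9000)

F = (1.8000, 1.0000, 3.9000)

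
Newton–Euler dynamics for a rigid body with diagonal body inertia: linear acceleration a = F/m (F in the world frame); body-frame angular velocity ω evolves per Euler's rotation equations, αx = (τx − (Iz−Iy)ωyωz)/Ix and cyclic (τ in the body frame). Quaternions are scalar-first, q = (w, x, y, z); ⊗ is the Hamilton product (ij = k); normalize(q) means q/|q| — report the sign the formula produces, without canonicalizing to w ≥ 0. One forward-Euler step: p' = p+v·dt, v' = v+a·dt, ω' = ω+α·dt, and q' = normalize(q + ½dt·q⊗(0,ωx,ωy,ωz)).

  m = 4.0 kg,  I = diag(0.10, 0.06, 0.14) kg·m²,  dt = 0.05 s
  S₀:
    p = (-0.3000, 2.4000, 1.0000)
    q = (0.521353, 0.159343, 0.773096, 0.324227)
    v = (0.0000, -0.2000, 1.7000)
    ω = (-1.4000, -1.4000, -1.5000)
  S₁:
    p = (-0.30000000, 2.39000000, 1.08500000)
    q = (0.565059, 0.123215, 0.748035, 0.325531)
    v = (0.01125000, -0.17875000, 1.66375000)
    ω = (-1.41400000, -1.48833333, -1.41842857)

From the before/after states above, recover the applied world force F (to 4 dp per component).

F = (0.9000, 1.7000, -2.9000)

Δv = v₁−v₀ = (0.01125000, 0.02125000, -0.03625000)
applied force F = (0.9000, 1.7000, -2.9000)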